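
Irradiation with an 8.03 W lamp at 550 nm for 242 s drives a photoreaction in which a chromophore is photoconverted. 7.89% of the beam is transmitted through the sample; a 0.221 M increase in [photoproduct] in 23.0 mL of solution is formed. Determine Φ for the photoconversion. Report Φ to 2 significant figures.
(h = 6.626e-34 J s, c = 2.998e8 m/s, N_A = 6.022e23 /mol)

Product: (0.221 M)(0.023 L) = 0.005083 mol.
Photon energy at 550 nm: hc/λ = (6.626e-34)(2.998e8)/(550e-9) = 3.612e-19 J.
Energy delivered: (8.03 W)(242 s) = 1943 J.
Photons incident: 1943 / 3.612e-19 = 5.379e21, i.e. 5.379e21/6.022e23 = 0.008932 mol.
Fraction absorbed: 1 − 7.89/100 = 0.9211.
Photons absorbed: 0.9211 × 0.008932 = 0.008227 mol.
Φ = 0.005083 mol / 0.008227 mol photons = 0.62.

Φ = 0.62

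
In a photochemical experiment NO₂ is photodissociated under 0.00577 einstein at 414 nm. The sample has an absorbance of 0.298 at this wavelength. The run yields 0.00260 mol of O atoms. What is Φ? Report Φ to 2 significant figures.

Φ = 0.91

Fraction absorbed: 1 − 10^(−0.298) = 0.4965.
Photons absorbed: 0.4965 × 0.00577 = 0.002865 mol.
Φ = 0.00260 mol / 0.002865 mol photons = 0.91.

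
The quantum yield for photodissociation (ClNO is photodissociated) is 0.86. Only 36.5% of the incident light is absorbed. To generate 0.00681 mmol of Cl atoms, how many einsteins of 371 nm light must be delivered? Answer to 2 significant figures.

Product: 0.00681 mmol = 6.81×10⁻⁶ mol.
Photons that must be absorbed: 6.81×10⁻⁶ / 0.86 = 7.919×10⁻⁶ mol.
Incident photons needed: 7.919×10⁻⁶ / 0.365 = 2.170×10⁻⁵ mol.

2.2×10⁻⁵ einstein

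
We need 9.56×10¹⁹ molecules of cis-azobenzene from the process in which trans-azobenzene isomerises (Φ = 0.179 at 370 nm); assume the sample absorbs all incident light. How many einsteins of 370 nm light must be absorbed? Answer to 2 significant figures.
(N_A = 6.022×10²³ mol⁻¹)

8.9×10⁻⁴ einstein

Product: 9.56×10¹⁹ / 6.022×10²³ = 1.588×10⁻⁴ mol.
Photons that must be absorbed: 1.588×10⁻⁴ / 0.179 = 8.872×10⁻⁴ mol.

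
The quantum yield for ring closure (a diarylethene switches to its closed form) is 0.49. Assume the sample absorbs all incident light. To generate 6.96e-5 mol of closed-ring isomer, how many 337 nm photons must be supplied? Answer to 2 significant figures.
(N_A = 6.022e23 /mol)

Photons that must be absorbed: 6.96e-5 / 0.49 = 1.420e-4 mol.
Photon count: 1.420e-4 × 6.022e23 = 8.6e19.

8.6e19 photons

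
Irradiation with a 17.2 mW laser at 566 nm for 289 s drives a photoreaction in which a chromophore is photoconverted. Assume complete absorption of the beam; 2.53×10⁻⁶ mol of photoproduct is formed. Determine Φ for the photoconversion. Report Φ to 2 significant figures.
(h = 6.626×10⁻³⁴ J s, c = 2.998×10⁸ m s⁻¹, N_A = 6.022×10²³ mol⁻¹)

Photon energy at 566 nm: hc/λ = (6.626×10⁻³⁴)(2.998×10⁸)/(566×10⁻⁹) = 3.510×10⁻¹⁹ J.
Energy delivered: (17.2 mW)(289 s) = 4.971 J.
Photons incident: 4.971 / 3.510×10⁻¹⁹ = 1.416×10¹⁹, i.e. 1.416×10¹⁹/6.022×10²³ = 2.351×10⁻⁵ mol.
Φ = 2.53×10⁻⁶ mol / 2.351×10⁻⁵ mol photons = 0.11.

Φ = 0.11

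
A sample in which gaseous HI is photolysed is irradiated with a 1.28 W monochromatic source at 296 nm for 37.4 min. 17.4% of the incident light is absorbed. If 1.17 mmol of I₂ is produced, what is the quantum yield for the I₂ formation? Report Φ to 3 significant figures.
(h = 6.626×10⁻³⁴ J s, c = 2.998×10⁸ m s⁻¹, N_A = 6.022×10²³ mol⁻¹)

Φ = 0.946

Product: 1.17 mmol = 0.00117 mol.
Photon energy at 296 nm: hc/λ = (6.626×10⁻³⁴)(2.998×10⁸)/(296×10⁻⁹) = 6.711×10⁻¹⁹ J.
Energy delivered: (1.28 W)(2244 s) = 2872 J.
Photons incident: 2872 / 6.711×10⁻¹⁹ = 4.280×10²¹, i.e. 4.280×10²¹/6.022×10²³ = 0.007107 mol.
Photons absorbed: 0.174 × 0.007107 = 0.001237 mol.
Φ = 0.00117 mol / 0.001237 mol photons = 0.946.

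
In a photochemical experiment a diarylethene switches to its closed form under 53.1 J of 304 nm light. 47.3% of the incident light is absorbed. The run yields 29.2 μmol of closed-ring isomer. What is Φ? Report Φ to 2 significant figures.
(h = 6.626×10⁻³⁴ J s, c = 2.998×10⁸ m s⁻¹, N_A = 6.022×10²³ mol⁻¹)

Φ = 0.46

Product: 29.2 μmol = 2.92×10⁻⁵ mol.
Photon energy at 304 nm: hc/λ = (6.626×10⁻³⁴)(2.998×10⁸)/(304×10⁻⁹) = 6.534×10⁻¹⁹ J.
Photons incident: 53.1 / 6.534×10⁻¹⁹ = 8.127×10¹⁹, i.e. 8.127×10¹⁹/6.022×10²³ = 1.350×10⁻⁴ mol.
Photons absorbed: 0.473 × 1.350×10⁻⁴ = 6.385×10⁻⁵ mol.
Φ = 2.92×10⁻⁵ mol / 6.385×10⁻⁵ mol photons = 0.46.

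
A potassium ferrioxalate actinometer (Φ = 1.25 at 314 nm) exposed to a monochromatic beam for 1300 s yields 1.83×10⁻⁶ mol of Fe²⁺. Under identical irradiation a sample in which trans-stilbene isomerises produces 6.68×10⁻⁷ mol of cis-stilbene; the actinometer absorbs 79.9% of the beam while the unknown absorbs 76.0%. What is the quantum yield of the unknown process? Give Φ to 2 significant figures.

Photons absorbed by the actinometer: 1.83×10⁻⁶ / 1.25 = 1.464×10⁻⁶ mol.
Incident flux: 1.464×10⁻⁶ / 0.799 = 1.832×10⁻⁶ einstein.
Absorbed by unknown: 0.760 × 1.832×10⁻⁶ = 1.392×10⁻⁶ mol.
Φ(unknown) = 6.68×10⁻⁷ / 1.392×10⁻⁶ = 0.48.

Φ = 0.48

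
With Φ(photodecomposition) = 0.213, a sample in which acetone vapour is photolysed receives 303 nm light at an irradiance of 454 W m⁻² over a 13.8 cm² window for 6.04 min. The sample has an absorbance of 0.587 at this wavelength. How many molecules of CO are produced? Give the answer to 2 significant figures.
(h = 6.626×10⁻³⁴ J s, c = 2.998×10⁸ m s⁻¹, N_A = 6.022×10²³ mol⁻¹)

Photon energy at 303 nm: hc/λ = (6.626×10⁻³⁴)(2.998×10⁸)/(303×10⁻⁹) = 6.556×10⁻¹⁹ J.
Energy delivered: (454 W m⁻²)(13.8×10⁻⁴ m²)(362.4 s) = 227.1 J.
Photons incident: 227.1 / 6.556×10⁻¹⁹ = 3.464×10²⁰, i.e. 3.464×10²⁰/6.022×10²³ = 5.752×10⁻⁴ mol.
Fraction absorbed: 1 − 10^(−0.587) = 0.7412.
Photons absorbed: 0.7412 × 5.752×10⁻⁴ = 4.263×10⁻⁴ mol.
Product: Φ × n_abs = 0.213 × 4.263×10⁻⁴ = 9.080×10⁻⁵ mol.
As a count: 9.080×10⁻⁵ × 6.022×10²³ = 5.5×10¹⁹.

5.5×10¹⁹ molecules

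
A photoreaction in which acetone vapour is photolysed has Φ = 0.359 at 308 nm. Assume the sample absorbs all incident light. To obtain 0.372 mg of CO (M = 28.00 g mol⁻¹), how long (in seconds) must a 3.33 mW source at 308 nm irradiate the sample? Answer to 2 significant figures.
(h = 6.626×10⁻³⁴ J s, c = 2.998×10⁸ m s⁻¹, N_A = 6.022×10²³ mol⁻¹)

Product: 0.372 mg / 28.00 g mol⁻¹ = 1.329×10⁻⁵ mol.
Photons that must be absorbed: 1.329×10⁻⁵ / 0.359 = 3.702×10⁻⁵ mol.
Photon energy: hc/λ = 6.450×10⁻¹⁹ J; per mole, 3.884×10⁵ J mol⁻¹.
Energy required: 3.702×10⁻⁵ × 3.884×10⁵ = 14.38 J.
Time: 14.38 J / 0.00333 W = 4300 s.

t ≈ 4300 s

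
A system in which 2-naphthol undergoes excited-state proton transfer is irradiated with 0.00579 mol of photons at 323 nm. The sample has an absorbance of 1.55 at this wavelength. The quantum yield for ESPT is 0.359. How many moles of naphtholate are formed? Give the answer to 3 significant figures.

Fraction absorbed: 1 − 10^(−1.55) = 0.9718.
Photons absorbed: 0.9718 × 0.00579 = 0.005627 mol.
Product: Φ × n_abs = 0.359 × 0.005627 = 0.002020 mol.

0.00202 mol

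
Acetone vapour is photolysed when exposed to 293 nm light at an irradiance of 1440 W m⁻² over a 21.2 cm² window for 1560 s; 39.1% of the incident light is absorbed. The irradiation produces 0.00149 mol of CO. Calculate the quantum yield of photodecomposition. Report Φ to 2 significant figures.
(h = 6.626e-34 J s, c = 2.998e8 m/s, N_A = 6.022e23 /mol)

Φ = 0.33

Photon energy at 293 nm: hc/λ = (6.626e-34)(2.998e8)/(293e-9) = 6.780e-19 J.
Energy delivered: (1440 W m⁻²)(21.2e-4 m²)(1560 s) = 4762 J.
Photons incident: 4762 / 6.780e-19 = 7.024e21, i.e. 7.024e21/6.022e23 = 0.01166 mol.
Photons absorbed: 0.391 × 0.01166 = 0.004559 mol.
Φ = 0.00149 mol / 0.004559 mol photons = 0.33.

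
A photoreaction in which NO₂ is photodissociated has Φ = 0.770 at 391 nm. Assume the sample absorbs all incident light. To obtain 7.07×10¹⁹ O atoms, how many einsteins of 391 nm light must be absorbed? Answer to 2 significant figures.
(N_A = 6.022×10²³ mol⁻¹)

1.5×10⁻⁴ einstein

Product: 7.07×10¹⁹ / 6.022×10²³ = 1.174×10⁻⁴ mol.
Photons that must be absorbed: 1.174×10⁻⁴ / 0.770 = 1.525×10⁻⁴ mol.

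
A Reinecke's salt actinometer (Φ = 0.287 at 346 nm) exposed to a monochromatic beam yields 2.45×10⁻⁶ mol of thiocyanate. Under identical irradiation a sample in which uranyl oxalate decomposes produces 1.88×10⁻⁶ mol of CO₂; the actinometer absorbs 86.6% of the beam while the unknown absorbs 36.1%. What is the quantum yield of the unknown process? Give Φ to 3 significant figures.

Φ = 0.528

Photons absorbed by the actinometer: 2.45×10⁻⁶ / 0.287 = 8.537×10⁻⁶ mol.
Incident flux: 8.537×10⁻⁶ / 0.866 = 9.858×10⁻⁶ einstein.
Absorbed by unknown: 0.361 × 9.858×10⁻⁶ = 3.559×10⁻⁶ mol.
Φ(unknown) = 1.88×10⁻⁶ / 3.559×10⁻⁶ = 0.528.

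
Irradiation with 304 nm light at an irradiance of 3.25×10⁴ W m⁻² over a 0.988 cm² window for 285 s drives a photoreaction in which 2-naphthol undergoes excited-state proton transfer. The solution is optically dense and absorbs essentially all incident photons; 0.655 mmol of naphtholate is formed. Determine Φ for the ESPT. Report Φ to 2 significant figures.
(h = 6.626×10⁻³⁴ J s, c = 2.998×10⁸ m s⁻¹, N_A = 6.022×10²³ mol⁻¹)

Φ = 0.28

Product: 0.655 mmol = 6.55×10⁻⁴ mol.
Photon energy at 304 nm: hc/λ = (6.626×10⁻³⁴)(2.998×10⁸)/(304×10⁻⁹) = 6.534×10⁻¹⁹ J.
Energy delivered: (3.25×10⁴ W m⁻²)(0.988×10⁻⁴ m²)(285 s) = 915.1 J.
Photons incident: 915.1 / 6.534×10⁻¹⁹ = 1.401×10²¹, i.e. 1.401×10²¹/6.022×10²³ = 0.002326 mol.
Φ = 6.55×10⁻⁴ mol / 0.002326 mol photons = 0.28.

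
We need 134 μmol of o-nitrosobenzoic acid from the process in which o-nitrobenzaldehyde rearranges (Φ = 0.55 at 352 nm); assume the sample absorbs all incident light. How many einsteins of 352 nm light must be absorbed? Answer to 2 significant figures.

2.4e-4 einstein

Product: 134 μmol = 1.34e-4 mol.
Photons that must be absorbed: 1.34e-4 / 0.55 = 2.436e-4 mol.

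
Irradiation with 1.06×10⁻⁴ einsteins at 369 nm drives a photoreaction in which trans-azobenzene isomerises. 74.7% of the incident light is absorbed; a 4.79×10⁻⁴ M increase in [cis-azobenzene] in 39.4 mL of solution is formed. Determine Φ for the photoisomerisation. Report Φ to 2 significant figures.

Φ = 0.24

Product: (4.79×10⁻⁴ M)(0.0394 L) = 1.887×10⁻⁵ mol.
Photons absorbed: 0.747 × 1.06×10⁻⁴ = 7.918×10⁻⁵ mol.
Φ = 1.887×10⁻⁵ mol / 7.918×10⁻⁵ mol photons = 0.24.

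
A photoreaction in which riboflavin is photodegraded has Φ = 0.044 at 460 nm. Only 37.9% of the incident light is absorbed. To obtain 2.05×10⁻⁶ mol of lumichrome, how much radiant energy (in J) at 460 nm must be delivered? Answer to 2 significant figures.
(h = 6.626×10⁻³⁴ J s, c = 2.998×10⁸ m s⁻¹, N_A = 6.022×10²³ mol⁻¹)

32 J

Photons that must be absorbed: 2.05×10⁻⁶ / 0.044 = 4.659×10⁻⁵ mol.
Incident photons needed: 4.659×10⁻⁵ / 0.379 = 1.229×10⁻⁴ mol.
Photon energy: hc/λ = 4.318×10⁻¹⁹ J; per mole, 2.600×10⁵ J mol⁻¹.
Energy required: 1.229×10⁻⁴ × 2.600×10⁵ = 32 J.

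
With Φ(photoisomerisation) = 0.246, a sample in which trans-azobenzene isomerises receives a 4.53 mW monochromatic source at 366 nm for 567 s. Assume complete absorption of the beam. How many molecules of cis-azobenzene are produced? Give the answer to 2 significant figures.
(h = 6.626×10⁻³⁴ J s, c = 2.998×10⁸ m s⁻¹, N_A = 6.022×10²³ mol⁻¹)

Photon energy at 366 nm: hc/λ = (6.626×10⁻³⁴)(2.998×10⁸)/(366×10⁻⁹) = 5.428×10⁻¹⁹ J.
Energy delivered: (4.53 mW)(567 s) = 2.569 J.
Photons incident: 2.569 / 5.428×10⁻¹⁹ = 4.733×10¹⁸, i.e. 4.733×10¹⁸/6.022×10²³ = 7.860×10⁻⁶ mol.
Product: Φ × n_abs = 0.246 × 7.860×10⁻⁶ = 1.934×10⁻⁶ mol.
As a count: 1.934×10⁻⁶ × 6.022×10²³ = 1.2×10¹⁸.

1.2×10¹⁸ molecules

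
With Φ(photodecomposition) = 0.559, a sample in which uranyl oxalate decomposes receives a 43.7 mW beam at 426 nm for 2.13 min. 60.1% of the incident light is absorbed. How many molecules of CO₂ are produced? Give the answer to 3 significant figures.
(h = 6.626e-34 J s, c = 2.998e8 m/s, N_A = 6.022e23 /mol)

4.02e18 molecules

Photon energy at 426 nm: hc/λ = (6.626e-34)(2.998e8)/(426e-9) = 4.663e-19 J.
Energy delivered: (43.7 mW)(127.8 s) = 5.585 J.
Photons incident: 5.585 / 4.663e-19 = 1.198e19, i.e. 1.198e19/6.022e23 = 1.989e-5 mol.
Photons absorbed: 0.601 × 1.989e-5 = 1.195e-5 mol.
Product: Φ × n_abs = 0.559 × 1.195e-5 = 6.680e-6 mol.
As a count: 6.680e-6 × 6.022e23 = 4.02e18.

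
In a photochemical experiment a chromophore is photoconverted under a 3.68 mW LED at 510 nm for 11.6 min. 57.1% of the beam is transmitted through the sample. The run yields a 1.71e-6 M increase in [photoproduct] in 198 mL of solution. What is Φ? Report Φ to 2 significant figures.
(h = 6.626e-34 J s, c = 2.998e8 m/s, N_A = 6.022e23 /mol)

Φ = 0.072

Product: (1.71e-6 M)(0.198 L) = 3.386e-7 mol.
Photon energy at 510 nm: hc/λ = (6.626e-34)(2.998e8)/(510e-9) = 3.895e-19 J.
Energy delivered: (3.68 mW)(696 s) = 2.561 J.
Photons incident: 2.561 / 3.895e-19 = 6.575e18, i.e. 6.575e18/6.022e23 = 1.092e-5 mol.
Fraction absorbed: 1 − 57.1/100 = 0.4290.
Photons absorbed: 0.4290 × 1.092e-5 = 4.685e-6 mol.
Φ = 3.386e-7 mol / 4.685e-6 mol photons = 0.072.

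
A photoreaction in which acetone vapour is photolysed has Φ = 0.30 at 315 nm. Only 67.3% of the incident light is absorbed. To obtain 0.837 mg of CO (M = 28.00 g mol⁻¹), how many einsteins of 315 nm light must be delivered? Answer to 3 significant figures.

1.48e-4 einstein

Product: 0.837 mg / 28.00 g mol⁻¹ = 2.989e-5 mol.
Photons that must be absorbed: 2.989e-5 / 0.30 = 9.963e-5 mol.
Incident photons needed: 9.963e-5 / 0.673 = 1.480e-4 mol.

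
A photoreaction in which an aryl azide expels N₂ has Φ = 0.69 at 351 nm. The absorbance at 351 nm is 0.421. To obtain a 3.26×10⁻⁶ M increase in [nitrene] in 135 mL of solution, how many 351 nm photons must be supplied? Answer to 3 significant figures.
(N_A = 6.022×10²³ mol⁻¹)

Product: (3.26×10⁻⁶ M)(0.135 L) = 4.401×10⁻⁷ mol.
Photons that must be absorbed: 4.401×10⁻⁷ / 0.69 = 6.378×10⁻⁷ mol.
Fraction absorbed: 1 − 10^(−0.421) = 0.6207.
Incident photons needed: 6.378×10⁻⁷ / 0.6207 = 1.028×10⁻⁶ mol.
Photon count: 1.028×10⁻⁶ × 6.022×10²³ = 6.19×10¹⁷.

6.19×10¹⁷ photons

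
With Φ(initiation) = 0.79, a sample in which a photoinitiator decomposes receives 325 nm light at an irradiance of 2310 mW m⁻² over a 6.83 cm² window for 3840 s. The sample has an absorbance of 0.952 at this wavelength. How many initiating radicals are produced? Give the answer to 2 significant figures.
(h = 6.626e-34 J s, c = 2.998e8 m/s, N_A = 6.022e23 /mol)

7.0e18 initiating radicals

Photon energy at 325 nm: hc/λ = (6.626e-34)(2.998e8)/(325e-9) = 6.112e-19 J.
Energy delivered: (2310 mW m⁻²)(6.83e-4 m²)(3840 s) = 6.058 J.
Photons incident: 6.058 / 6.112e-19 = 9.912e18, i.e. 9.912e18/6.022e23 = 1.646e-5 mol.
Fraction absorbed: 1 − 10^(−0.952) = 0.8883.
Photons absorbed: 0.8883 × 1.646e-5 = 1.462e-5 mol.
Product: Φ × n_abs = 0.79 × 1.462e-5 = 1.155e-5 mol.
As a count: 1.155e-5 × 6.022e23 = 7.0e18.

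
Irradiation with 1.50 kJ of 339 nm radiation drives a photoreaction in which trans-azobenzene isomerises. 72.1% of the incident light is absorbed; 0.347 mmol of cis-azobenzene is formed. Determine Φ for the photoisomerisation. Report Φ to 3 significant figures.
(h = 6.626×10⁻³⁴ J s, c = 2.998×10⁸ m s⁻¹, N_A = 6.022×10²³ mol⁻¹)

Φ = 0.113

Product: 0.347 mmol = 3.47×10⁻⁴ mol.
Photon energy at 339 nm: hc/λ = (6.626×10⁻³⁴)(2.998×10⁸)/(339×10⁻⁹) = 5.860×10⁻¹⁹ J.
Incident energy: 1.50 kJ = 1500 J.
Photons incident: 1500 / 5.860×10⁻¹⁹ = 2.560×10²¹, i.e. 2.560×10²¹/6.022×10²³ = 0.004251 mol.
Photons absorbed: 0.721 × 0.004251 = 0.003065 mol.
Φ = 3.47×10⁻⁴ mol / 0.003065 mol photons = 0.113.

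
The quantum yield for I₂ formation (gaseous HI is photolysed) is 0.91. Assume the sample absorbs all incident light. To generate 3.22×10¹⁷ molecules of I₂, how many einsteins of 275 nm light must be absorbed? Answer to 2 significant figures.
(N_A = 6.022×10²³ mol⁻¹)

5.9×10⁻⁷ einstein

Product: 3.22×10¹⁷ / 6.022×10²³ = 5.347×10⁻⁷ mol.
Photons that must be absorbed: 5.347×10⁻⁷ / 0.91 = 5.876×10⁻⁷ mol.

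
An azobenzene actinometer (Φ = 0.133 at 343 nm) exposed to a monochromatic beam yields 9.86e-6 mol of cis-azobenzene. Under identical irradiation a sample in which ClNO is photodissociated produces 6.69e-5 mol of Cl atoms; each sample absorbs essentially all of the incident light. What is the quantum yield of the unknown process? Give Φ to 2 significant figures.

Photons absorbed by the actinometer: 9.86e-6 / 0.133 = 7.414e-5 mol.
Φ(unknown) = 6.69e-5 / 7.414e-5 = 0.90.

Φ = 0.90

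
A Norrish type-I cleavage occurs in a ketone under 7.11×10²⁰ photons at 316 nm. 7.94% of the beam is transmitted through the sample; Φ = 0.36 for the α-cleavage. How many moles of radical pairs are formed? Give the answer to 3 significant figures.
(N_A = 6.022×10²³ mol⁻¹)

Moles of photons: 7.11×10²⁰ / 6.022×10²³ = 0.001181 mol.
Fraction absorbed: 1 − 7.94/100 = 0.9206.
Photons absorbed: 0.9206 × 0.001181 = 0.001087 mol.
Product: Φ × n_abs = 0.36 × 0.001087 = 3.913×10⁻⁴ mol.

3.91×10⁻⁴ mol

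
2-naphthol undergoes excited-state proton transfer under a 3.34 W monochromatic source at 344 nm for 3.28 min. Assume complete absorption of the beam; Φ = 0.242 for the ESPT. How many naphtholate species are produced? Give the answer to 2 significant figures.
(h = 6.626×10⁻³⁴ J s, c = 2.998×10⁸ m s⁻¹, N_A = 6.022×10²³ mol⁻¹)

Photon energy at 344 nm: hc/λ = (6.626×10⁻³⁴)(2.998×10⁸)/(344×10⁻⁹) = 5.775×10⁻¹⁹ J.
Energy delivered: (3.34 W)(196.8 s) = 657.3 J.
Photons incident: 657.3 / 5.775×10⁻¹⁹ = 1.138×10²¹, i.e. 1.138×10²¹/6.022×10²³ = 0.001890 mol.
Product: Φ × n_abs = 0.242 × 0.001890 = 4.574×10⁻⁴ mol.
As a count: 4.574×10⁻⁴ × 6.022×10²³ = 2.8×10²⁰.

2.8×10²⁰ species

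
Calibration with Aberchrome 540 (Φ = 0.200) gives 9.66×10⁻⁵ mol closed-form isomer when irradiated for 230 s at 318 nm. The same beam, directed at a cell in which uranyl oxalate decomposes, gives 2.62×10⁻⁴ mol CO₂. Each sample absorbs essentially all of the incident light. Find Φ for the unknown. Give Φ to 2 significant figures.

Photons absorbed by the actinometer: 9.66×10⁻⁵ / 0.200 = 4.830×10⁻⁴ mol.
Φ(unknown) = 2.62×10⁻⁴ / 4.830×10⁻⁴ = 0.54.

Φ = 0.54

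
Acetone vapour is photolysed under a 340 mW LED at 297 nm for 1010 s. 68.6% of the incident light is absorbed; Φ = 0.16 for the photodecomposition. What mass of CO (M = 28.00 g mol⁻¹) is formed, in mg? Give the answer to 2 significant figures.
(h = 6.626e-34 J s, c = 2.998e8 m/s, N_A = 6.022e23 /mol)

2.6 mg

Photon energy at 297 nm: hc/λ = (6.626e-34)(2.998e8)/(297e-9) = 6.688e-19 J.
Energy delivered: (340 mW)(1010 s) = 343.4 J.
Photons incident: 343.4 / 6.688e-19 = 5.135e20, i.e. 5.135e20/6.022e23 = 8.527e-4 mol.
Photons absorbed: 0.686 × 8.527e-4 = 5.850e-4 mol.
Product: Φ × n_abs = 0.16 × 5.850e-4 = 9.360e-5 mol.
Mass: 9.360e-5 × 28.00 = 0.002621 g = 2.6 mg.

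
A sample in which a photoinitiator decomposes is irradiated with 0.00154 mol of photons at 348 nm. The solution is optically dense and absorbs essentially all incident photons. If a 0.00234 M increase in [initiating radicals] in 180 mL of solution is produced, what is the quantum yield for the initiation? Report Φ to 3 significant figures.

Φ = 0.274

Product: (0.00234 M)(0.18 L) = 4.212×10⁻⁴ mol.
Φ = 4.212×10⁻⁴ mol / 0.00154 mol photons = 0.274.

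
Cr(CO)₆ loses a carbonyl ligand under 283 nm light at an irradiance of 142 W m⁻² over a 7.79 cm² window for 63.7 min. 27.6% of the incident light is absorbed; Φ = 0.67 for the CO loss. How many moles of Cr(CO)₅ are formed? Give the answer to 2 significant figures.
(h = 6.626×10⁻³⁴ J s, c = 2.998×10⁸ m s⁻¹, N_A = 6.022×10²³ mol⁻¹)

1.8×10⁻⁴ mol

Photon energy at 283 nm: hc/λ = (6.626×10⁻³⁴)(2.998×10⁸)/(283×10⁻⁹) = 7.019×10⁻¹⁹ J.
Energy delivered: (142 W m⁻²)(7.79×10⁻⁴ m²)(3822 s) = 422.8 J.
Photons incident: 422.8 / 7.019×10⁻¹⁹ = 6.024×10²⁰, i.e. 6.024×10²⁰/6.022×10²³ = 0.001000 mol.
Photons absorbed: 0.276 × 0.001000 = 2.760×10⁻⁴ mol.
Product: Φ × n_abs = 0.67 × 2.760×10⁻⁴ = 1.849×10⁻⁴ mol.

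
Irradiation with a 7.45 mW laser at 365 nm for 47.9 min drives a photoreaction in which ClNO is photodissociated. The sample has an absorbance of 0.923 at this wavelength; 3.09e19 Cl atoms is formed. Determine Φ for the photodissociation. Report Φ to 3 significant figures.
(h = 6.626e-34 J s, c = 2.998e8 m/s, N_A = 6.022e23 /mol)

Product: 3.09e19 / 6.022e23 = 5.131e-5 mol.
Photon energy at 365 nm: hc/λ = (6.626e-34)(2.998e8)/(365e-9) = 5.442e-19 J.
Energy delivered: (7.45 mW)(2874 s) = 21.41 J.
Photons incident: 21.41 / 5.442e-19 = 3.934e19, i.e. 3.934e19/6.022e23 = 6.533e-5 mol.
Fraction absorbed: 1 − 10^(−0.923) = 0.8806.
Photons absorbed: 0.8806 × 6.533e-5 = 5.753e-5 mol.
Φ = 5.131e-5 mol / 5.753e-5 mol photons = 0.892.

Φ = 0.892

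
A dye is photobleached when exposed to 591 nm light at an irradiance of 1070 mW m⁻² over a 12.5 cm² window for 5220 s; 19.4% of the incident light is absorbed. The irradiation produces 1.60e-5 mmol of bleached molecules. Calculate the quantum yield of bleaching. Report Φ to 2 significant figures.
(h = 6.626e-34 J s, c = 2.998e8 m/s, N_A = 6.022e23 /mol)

Product: 1.60e-5 mmol = 1.60e-8 mol.
Photon energy at 591 nm: hc/λ = (6.626e-34)(2.998e8)/(591e-9) = 3.361e-19 J.
Energy delivered: (1070 mW m⁻²)(12.5e-4 m²)(5220 s) = 6.982 J.
Photons incident: 6.982 / 3.361e-19 = 2.077e19, i.e. 2.077e19/6.022e23 = 3.449e-5 mol.
Photons absorbed: 0.194 × 3.449e-5 = 6.691e-6 mol.
Φ = 1.60e-8 mol / 6.691e-6 mol photons = 0.0024.

Φ = 0.0024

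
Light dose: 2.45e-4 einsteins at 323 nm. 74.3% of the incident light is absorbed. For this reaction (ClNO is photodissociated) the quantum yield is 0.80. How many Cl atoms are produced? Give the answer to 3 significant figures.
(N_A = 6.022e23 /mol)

Photons absorbed: 0.743 × 2.45e-4 = 1.820e-4 mol.
Product: Φ × n_abs = 0.80 × 1.820e-4 = 1.456e-4 mol.
As a count: 1.456e-4 × 6.022e23 = 8.77e19.

8.77e19 atoms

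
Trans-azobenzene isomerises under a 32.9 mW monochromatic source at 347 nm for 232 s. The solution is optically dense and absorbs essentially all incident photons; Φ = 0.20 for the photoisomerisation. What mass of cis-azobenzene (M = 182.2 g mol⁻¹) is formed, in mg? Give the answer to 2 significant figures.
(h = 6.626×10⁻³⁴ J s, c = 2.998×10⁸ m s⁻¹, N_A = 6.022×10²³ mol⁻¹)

0.81 mg

Photon energy at 347 nm: hc/λ = (6.626×10⁻³⁴)(2.998×10⁸)/(347×10⁻⁹) = 5.725×10⁻¹⁹ J.
Energy delivered: (32.9 mW)(232 s) = 7.633 J.
Photons incident: 7.633 / 5.725×10⁻¹⁹ = 1.333×10¹⁹, i.e. 1.333×10¹⁹/6.022×10²³ = 2.214×10⁻⁵ mol.
Product: Φ × n_abs = 0.20 × 2.214×10⁻⁵ = 4.428×10⁻⁶ mol.
Mass: 4.428×10⁻⁶ × 182.2 = 8.068×10⁻⁴ g = 0.81 mg.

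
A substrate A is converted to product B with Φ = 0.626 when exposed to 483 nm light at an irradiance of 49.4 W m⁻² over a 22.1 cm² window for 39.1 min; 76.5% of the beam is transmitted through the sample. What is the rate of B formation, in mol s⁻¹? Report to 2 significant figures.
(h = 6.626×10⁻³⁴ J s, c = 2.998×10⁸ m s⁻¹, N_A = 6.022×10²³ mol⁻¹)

6.5×10⁻⁸ mol s⁻¹

Photon energy at 483 nm: hc/λ = (6.626×10⁻³⁴)(2.998×10⁸)/(483×10⁻⁹) = 4.113×10⁻¹⁹ J.
Energy delivered: (49.4 W m⁻²)(22.1×10⁻⁴ m²)(2346 s) = 256.1 J.
Photons incident: 256.1 / 4.113×10⁻¹⁹ = 6.227×10²⁰, i.e. 6.227×10²⁰/6.022×10²³ = 0.001034 mol.
Fraction absorbed: 1 − 76.5/100 = 0.2350.
Photons absorbed: 0.2350 × 0.001034 = 2.430×10⁻⁴ mol.
Product formed: 0.626 × 2.430×10⁻⁴ = 1.521×10⁻⁴ mol.
Rate: 1.521×10⁻⁴ / 2346 s = 6.5×10⁻⁸ mol s⁻¹.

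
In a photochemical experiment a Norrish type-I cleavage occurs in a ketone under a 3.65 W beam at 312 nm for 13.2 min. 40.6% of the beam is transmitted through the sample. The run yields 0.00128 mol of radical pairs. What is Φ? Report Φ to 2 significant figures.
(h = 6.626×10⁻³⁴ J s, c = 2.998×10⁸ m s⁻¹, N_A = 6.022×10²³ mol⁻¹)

Φ = 0.29

Photon energy at 312 nm: hc/λ = (6.626×10⁻³⁴)(2.998×10⁸)/(312×10⁻⁹) = 6.367×10⁻¹⁹ J.
Energy delivered: (3.65 W)(792 s) = 2891 J.
Photons incident: 2891 / 6.367×10⁻¹⁹ = 4.541×10²¹, i.e. 4.541×10²¹/6.022×10²³ = 0.007541 mol.
Fraction absorbed: 1 − 40.6/100 = 0.5940.
Photons absorbed: 0.5940 × 0.007541 = 0.004479 mol.
Φ = 0.00128 mol / 0.004479 mol photons = 0.29.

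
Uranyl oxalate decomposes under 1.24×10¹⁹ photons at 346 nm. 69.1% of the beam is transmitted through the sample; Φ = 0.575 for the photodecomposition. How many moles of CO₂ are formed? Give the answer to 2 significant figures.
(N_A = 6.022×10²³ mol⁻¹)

3.7×10⁻⁶ mol

Moles of photons: 1.24×10¹⁹ / 6.022×10²³ = 2.059×10⁻⁵ mol.
Fraction absorbed: 1 − 69.1/100 = 0.3090.
Photons absorbed: 0.3090 × 2.059×10⁻⁵ = 6.362×10⁻⁶ mol.
Product: Φ × n_abs = 0.575 × 6.362×10⁻⁶ = 3.658×10⁻⁶ mol.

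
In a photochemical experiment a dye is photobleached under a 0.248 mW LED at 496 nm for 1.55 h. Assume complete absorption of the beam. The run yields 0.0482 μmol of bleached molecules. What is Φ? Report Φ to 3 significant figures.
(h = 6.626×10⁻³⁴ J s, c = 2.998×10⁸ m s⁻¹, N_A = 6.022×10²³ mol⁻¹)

Φ = 0.00840

Product: 0.0482 μmol = 4.82×10⁻⁸ mol.
Photon energy at 496 nm: hc/λ = (6.626×10⁻³⁴)(2.998×10⁸)/(496×10⁻⁹) = 4.005×10⁻¹⁹ J.
Energy delivered: (0.248 mW)(5580 s) = 1.384 J.
Photons incident: 1.384 / 4.005×10⁻¹⁹ = 3.456×10¹⁸, i.e. 3.456×10¹⁸/6.022×10²³ = 5.739×10⁻⁶ mol.
Φ = 4.82×10⁻⁸ mol / 5.739×10⁻⁶ mol photons = 0.00840.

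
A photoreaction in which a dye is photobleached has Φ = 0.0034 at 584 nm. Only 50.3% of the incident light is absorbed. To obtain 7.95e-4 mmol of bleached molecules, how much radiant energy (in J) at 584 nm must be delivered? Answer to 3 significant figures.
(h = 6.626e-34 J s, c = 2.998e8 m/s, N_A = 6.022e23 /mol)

Product: 7.95e-4 mmol = 7.95e-7 mol.
Photons that must be absorbed: 7.95e-7 / 0.0034 = 2.338e-4 mol.
Incident photons needed: 2.338e-4 / 0.503 = 4.648e-4 mol.
Photon energy: hc/λ = 3.401e-19 J; per mole, 2.048e5 J mol⁻¹.
Energy required: 4.648e-4 × 2.048e5 = 95.2 J.

95.2 J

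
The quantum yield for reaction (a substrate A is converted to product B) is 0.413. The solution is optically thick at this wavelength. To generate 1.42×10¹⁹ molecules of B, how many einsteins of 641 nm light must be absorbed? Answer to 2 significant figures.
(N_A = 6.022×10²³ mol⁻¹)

Product: 1.42×10¹⁹ / 6.022×10²³ = 2.358×10⁻⁵ mol.
Photons that must be absorbed: 2.358×10⁻⁵ / 0.413 = 5.709×10⁻⁵ mol.

5.7×10⁻⁵ einstein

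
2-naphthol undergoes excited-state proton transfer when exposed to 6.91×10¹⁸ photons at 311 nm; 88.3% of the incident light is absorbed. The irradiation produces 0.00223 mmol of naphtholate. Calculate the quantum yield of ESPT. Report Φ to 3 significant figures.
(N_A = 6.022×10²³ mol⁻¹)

Φ = 0.220

Product: 0.00223 mmol = 2.23×10⁻⁶ mol.
Moles of photons: 6.91×10¹⁸ / 6.022×10²³ = 1.147×10⁻⁵ mol.
Photons absorbed: 0.883 × 1.147×10⁻⁵ = 1.013×10⁻⁵ mol.
Φ = 2.23×10⁻⁶ mol / 1.013×10⁻⁵ mol photons = 0.220.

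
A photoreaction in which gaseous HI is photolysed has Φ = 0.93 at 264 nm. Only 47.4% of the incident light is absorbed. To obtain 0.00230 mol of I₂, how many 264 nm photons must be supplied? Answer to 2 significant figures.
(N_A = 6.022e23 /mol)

3.1e21 photons

Photons that must be absorbed: 0.00230 / 0.93 = 0.002473 mol.
Incident photons needed: 0.002473 / 0.474 = 0.005217 mol.
Photon count: 0.005217 × 6.022e23 = 3.1e21.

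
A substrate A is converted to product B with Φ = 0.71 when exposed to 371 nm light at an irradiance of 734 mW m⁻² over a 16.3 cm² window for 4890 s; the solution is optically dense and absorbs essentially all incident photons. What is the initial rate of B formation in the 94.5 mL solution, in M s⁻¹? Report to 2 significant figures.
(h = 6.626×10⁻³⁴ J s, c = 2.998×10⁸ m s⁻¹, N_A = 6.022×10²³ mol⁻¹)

Photon energy at 371 nm: hc/λ = (6.626×10⁻³⁴)(2.998×10⁸)/(371×10⁻⁹) = 5.354×10⁻¹⁹ J.
Energy delivered: (734 mW m⁻²)(16.3×10⁻⁴ m²)(4890 s) = 5.850 J.
Photons incident: 5.850 / 5.354×10⁻¹⁹ = 1.093×10¹⁹, i.e. 1.093×10¹⁹/6.022×10²³ = 1.815×10⁻⁵ mol.
Product formed: 0.71 × 1.815×10⁻⁵ = 1.289×10⁻⁵ mol.
Rate: 1.289×10⁻⁵ mol / (4890 s × 0.0945 L) = 2.8×10⁻⁸ M s⁻¹.

2.8×10⁻⁸ M s⁻¹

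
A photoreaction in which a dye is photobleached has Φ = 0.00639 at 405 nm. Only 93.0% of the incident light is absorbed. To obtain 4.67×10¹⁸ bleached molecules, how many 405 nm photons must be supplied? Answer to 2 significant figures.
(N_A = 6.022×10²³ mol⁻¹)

7.9×10²⁰ photons

Product: 4.67×10¹⁸ / 6.022×10²³ = 7.755×10⁻⁶ mol.
Photons that must be absorbed: 7.755×10⁻⁶ / 0.00639 = 0.001214 mol.
Incident photons needed: 0.001214 / 0.930 = 0.001305 mol.
Photon count: 0.001305 × 6.022×10²³ = 7.9×10²⁰.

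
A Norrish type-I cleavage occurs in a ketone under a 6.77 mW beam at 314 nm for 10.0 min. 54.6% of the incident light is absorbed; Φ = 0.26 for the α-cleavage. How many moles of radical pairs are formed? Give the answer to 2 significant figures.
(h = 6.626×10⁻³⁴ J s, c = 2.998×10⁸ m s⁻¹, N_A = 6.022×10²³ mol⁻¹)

1.5×10⁻⁶ mol

Photon energy at 314 nm: hc/λ = (6.626×10⁻³⁴)(2.998×10⁸)/(314×10⁻⁹) = 6.326×10⁻¹⁹ J.
Energy delivered: (6.77 mW)(600 s) = 4.062 J.
Photons incident: 4.062 / 6.326×10⁻¹⁹ = 6.421×10¹⁸, i.e. 6.421×10¹⁸/6.022×10²³ = 1.066×10⁻⁵ mol.
Photons absorbed: 0.546 × 1.066×10⁻⁵ = 5.820×10⁻⁶ mol.
Product: Φ × n_abs = 0.26 × 5.820×10⁻⁶ = 1.513×10⁻⁶ mol.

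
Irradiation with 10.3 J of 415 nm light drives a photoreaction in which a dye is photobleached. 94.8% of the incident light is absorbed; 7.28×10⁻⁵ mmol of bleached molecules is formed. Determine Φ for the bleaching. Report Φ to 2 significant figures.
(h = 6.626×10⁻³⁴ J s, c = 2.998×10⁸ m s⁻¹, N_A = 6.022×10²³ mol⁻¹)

Φ = 0.0021

Product: 7.28×10⁻⁵ mmol = 7.28×10⁻⁸ mol.
Photon energy at 415 nm: hc/λ = (6.626×10⁻³⁴)(2.998×10⁸)/(415×10⁻⁹) = 4.787×10⁻¹⁹ J.
Photons incident: 10.3 / 4.787×10⁻¹⁹ = 2.152×10¹⁹, i.e. 2.152×10¹⁹/6.022×10²³ = 3.574×10⁻⁵ mol.
Photons absorbed: 0.948 × 3.574×10⁻⁵ = 3.388×10⁻⁵ mol.
Φ = 7.28×10⁻⁸ mol / 3.388×10⁻⁵ mol photons = 0.0021.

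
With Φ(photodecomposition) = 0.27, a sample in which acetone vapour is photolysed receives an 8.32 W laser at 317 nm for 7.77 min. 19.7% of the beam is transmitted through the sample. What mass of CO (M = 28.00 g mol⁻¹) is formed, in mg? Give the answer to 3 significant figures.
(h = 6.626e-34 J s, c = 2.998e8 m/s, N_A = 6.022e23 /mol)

Photon energy at 317 nm: hc/λ = (6.626e-34)(2.998e8)/(317e-9) = 6.266e-19 J.
Energy delivered: (8.32 W)(466.2 s) = 3879 J.
Photons incident: 3879 / 6.266e-19 = 6.191e21, i.e. 6.191e21/6.022e23 = 0.01028 mol.
Fraction absorbed: 1 − 19.7/100 = 0.8030.
Photons absorbed: 0.8030 × 0.01028 = 0.008255 mol.
Product: Φ × n_abs = 0.27 × 0.008255 = 0.002229 mol.
Mass: 0.002229 × 28.00 = 0.06241 g = 62.4 mg.

62.4 mg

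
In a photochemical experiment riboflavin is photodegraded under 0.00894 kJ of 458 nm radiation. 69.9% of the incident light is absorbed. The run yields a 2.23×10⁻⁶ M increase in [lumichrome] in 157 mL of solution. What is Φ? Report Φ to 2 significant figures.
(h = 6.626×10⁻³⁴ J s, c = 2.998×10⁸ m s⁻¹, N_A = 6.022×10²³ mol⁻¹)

Product: (2.23×10⁻⁶ M)(0.157 L) = 3.501×10⁻⁷ mol.
Photon energy at 458 nm: hc/λ = (6.626×10⁻³⁴)(2.998×10⁸)/(458×10⁻⁹) = 4.337×10⁻¹⁹ J.
Incident energy: 0.00894 kJ = 8.94 J.
Photons incident: 8.94 / 4.337×10⁻¹⁹ = 2.061×10¹⁹, i.e. 2.061×10¹⁹/6.022×10²³ = 3.422×10⁻⁵ mol.
Photons absorbed: 0.699 × 3.422×10⁻⁵ = 2.392×10⁻⁵ mol.
Φ = 3.501×10⁻⁷ mol / 2.392×10⁻⁵ mol photons = 0.015.

Φ = 0.015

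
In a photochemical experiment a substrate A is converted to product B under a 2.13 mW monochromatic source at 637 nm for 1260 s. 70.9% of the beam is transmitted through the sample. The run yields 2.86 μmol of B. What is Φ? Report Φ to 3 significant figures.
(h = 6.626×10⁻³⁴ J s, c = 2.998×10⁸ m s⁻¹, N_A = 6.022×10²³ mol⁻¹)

Product: 2.86 μmol = 2.86×10⁻⁶ mol.
Photon energy at 637 nm: hc/λ = (6.626×10⁻³⁴)(2.998×10⁸)/(637×10⁻⁹) = 3.118×10⁻¹⁹ J.
Energy delivered: (2.13 mW)(1260 s) = 2.684 J.
Photons incident: 2.684 / 3.118×10⁻¹⁹ = 8.608×10¹⁸, i.e. 8.608×10¹⁸/6.022×10²³ = 1.429×10⁻⁵ mol.
Fraction absorbed: 1 − 70.9/100 = 0.2910.
Photons absorbed: 0.2910 × 1.429×10⁻⁵ = 4.158×10⁻⁶ mol.
Φ = 2.86×10⁻⁶ mol / 4.158×10⁻⁶ mol photons = 0.688.

Φ = 0.688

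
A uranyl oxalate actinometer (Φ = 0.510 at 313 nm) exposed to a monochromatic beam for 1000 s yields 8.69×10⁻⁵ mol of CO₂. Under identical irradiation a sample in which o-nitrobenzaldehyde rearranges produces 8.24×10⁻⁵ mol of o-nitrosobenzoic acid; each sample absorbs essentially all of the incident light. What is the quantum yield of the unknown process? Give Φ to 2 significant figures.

Photons absorbed by the actinometer: 8.69×10⁻⁵ / 0.510 = 1.704×10⁻⁴ mol.
Φ(unknown) = 8.24×10⁻⁵ / 1.704×10⁻⁴ = 0.48.

Φ = 0.48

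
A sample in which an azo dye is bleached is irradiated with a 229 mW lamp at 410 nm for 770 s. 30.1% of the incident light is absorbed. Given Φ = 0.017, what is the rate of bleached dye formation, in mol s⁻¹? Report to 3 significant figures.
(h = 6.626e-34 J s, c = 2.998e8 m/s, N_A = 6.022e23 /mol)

Photon energy at 410 nm: hc/λ = (6.626e-34)(2.998e8)/(410e-9) = 4.845e-19 J.
Energy delivered: (229 mW)(770 s) = 176.3 J.
Photons incident: 176.3 / 4.845e-19 = 3.639e20, i.e. 3.639e20/6.022e23 = 6.043e-4 mol.
Photons absorbed: 0.301 × 6.043e-4 = 1.819e-4 mol.
Product formed: 0.017 × 1.819e-4 = 3.092e-6 mol.
Rate: 3.092e-6 / 770 s = 4.02e-9 mol s⁻¹.

4.02e-9 mol s⁻¹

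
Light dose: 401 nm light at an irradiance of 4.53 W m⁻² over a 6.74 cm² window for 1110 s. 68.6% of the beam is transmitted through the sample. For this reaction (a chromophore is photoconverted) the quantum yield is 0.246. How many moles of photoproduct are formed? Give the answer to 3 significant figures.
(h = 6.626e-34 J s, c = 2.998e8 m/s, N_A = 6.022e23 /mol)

Photon energy at 401 nm: hc/λ = (6.626e-34)(2.998e8)/(401e-9) = 4.954e-19 J.
Energy delivered: (4.53 W m⁻²)(6.74e-4 m²)(1110 s) = 3.389 J.
Photons incident: 3.389 / 4.954e-19 = 6.841e18, i.e. 6.841e18/6.022e23 = 1.136e-5 mol.
Fraction absorbed: 1 − 68.6/100 = 0.3140.
Photons absorbed: 0.3140 × 1.136e-5 = 3.567e-6 mol.
Product: Φ × n_abs = 0.246 × 3.567e-6 = 8.775e-7 mol.

8.78e-7 mol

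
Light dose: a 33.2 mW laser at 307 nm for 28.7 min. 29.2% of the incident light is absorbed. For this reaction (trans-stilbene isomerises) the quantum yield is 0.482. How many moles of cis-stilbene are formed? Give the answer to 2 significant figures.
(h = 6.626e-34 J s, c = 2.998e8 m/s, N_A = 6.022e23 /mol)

Photon energy at 307 nm: hc/λ = (6.626e-34)(2.998e8)/(307e-9) = 6.471e-19 J.
Energy delivered: (33.2 mW)(1722 s) = 57.17 J.
Photons incident: 57.17 / 6.471e-19 = 8.835e19, i.e. 8.835e19/6.022e23 = 1.467e-4 mol.
Photons absorbed: 0.292 × 1.467e-4 = 4.284e-5 mol.
Product: Φ × n_abs = 0.482 × 4.284e-5 = 2.065e-5 mol.

2.1e-5 mol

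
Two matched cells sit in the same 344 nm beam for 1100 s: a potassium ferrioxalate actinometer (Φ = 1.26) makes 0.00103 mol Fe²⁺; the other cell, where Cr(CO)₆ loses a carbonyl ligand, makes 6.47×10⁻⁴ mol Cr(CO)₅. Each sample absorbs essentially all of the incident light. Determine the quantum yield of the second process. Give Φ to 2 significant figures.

Φ = 0.79

Photons absorbed by the actinometer: 0.00103 / 1.26 = 8.175×10⁻⁴ mol.
Φ(unknown) = 6.47×10⁻⁴ / 8.175×10⁻⁴ = 0.79.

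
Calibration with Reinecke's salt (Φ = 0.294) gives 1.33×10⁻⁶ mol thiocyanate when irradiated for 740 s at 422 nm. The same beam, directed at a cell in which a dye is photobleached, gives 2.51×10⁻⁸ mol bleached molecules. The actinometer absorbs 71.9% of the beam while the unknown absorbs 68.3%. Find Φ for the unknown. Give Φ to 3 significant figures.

Φ = 0.00584

Photons absorbed by the actinometer: 1.33×10⁻⁶ / 0.294 = 4.524×10⁻⁶ mol.
Incident flux: 4.524×10⁻⁶ / 0.719 = 6.292×10⁻⁶ einstein.
Absorbed by unknown: 0.683 × 6.292×10⁻⁶ = 4.297×10⁻⁶ mol.
Φ(unknown) = 2.51×10⁻⁸ / 4.297×10⁻⁶ = 0.00584.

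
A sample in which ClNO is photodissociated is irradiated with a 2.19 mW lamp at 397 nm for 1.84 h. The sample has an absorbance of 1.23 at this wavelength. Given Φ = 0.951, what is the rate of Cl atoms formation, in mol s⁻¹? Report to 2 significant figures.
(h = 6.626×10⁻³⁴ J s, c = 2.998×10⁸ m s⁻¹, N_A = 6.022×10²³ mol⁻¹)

6.5×10⁻⁹ mol s⁻¹

Photon energy at 397 nm: hc/λ = (6.626×10⁻³⁴)(2.998×10⁸)/(397×10⁻⁹) = 5.004×10⁻¹⁹ J.
Energy delivered: (2.19 mW)(6624 s) = 14.51 J.
Photons incident: 14.51 / 5.004×10⁻¹⁹ = 2.900×10¹⁹, i.e. 2.900×10¹⁹/6.022×10²³ = 4.816×10⁻⁵ mol.
Fraction absorbed: 1 − 10^(−1.23) = 0.9411.
Photons absorbed: 0.9411 × 4.816×10⁻⁵ = 4.532×10⁻⁵ mol.
Product formed: 0.951 × 4.532×10⁻⁵ = 4.310×10⁻⁵ mol.
Rate: 4.310×10⁻⁵ / 6624 s = 6.5×10⁻⁹ mol s⁻¹.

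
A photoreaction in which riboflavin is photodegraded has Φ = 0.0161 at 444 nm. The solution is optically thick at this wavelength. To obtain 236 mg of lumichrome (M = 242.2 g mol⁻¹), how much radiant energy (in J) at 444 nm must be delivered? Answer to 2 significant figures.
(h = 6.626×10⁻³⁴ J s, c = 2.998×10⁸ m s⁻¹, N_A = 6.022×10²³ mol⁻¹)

1.6×10⁴ J

Product: 236 mg / 242.2 g mol⁻¹ = 9.744×10⁻⁴ mol.
Photons that must be absorbed: 9.744×10⁻⁴ / 0.0161 = 0.06052 mol.
Photon energy: hc/λ = 4.474×10⁻¹⁹ J; per mole, 2.694×10⁵ J mol⁻¹.
Energy required: 0.06052 × 2.694×10⁵ = 1.6×10⁴ J.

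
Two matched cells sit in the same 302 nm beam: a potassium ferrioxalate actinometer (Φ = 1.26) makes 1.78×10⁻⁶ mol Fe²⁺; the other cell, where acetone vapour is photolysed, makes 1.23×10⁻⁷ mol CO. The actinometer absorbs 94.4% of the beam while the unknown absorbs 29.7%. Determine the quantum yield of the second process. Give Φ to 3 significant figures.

Φ = 0.277

Photons absorbed by the actinometer: 1.78×10⁻⁶ / 1.26 = 1.413×10⁻⁶ mol.
Incident flux: 1.413×10⁻⁶ / 0.944 = 1.497×10⁻⁶ einstein.
Absorbed by unknown: 0.297 × 1.497×10⁻⁶ = 4.446×10⁻⁷ mol.
Φ(unknown) = 1.23×10⁻⁷ / 4.446×10⁻⁷ = 0.277.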